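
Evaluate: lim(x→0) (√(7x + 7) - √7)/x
This is a standard limit.

Factor or rationalize the expression:
  lim(x→0) (√(7x + 7) - √7)/x = sqrt(7)/2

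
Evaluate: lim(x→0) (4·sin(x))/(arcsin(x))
This is a 0/0 indeterminate form.

Apply L'Hôpital's rule: differentiate numerator and denominator separately.
  f(x) = 4·sin(x)   ⇒   f'(x) = 4·cos(x)
  g(x) = asin(x)   ⇒   g'(x) = 1/sqrt(1 - x^2)
  lim(x→0) f'(x)/g'(x) = lim(x→0) (4·cos(x))/(1/sqrt(1 - x^2))
  = 4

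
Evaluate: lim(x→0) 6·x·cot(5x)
This is a 0·∞ indeterminate form.

Rewrite 0·∞ as a quotient (0/0 or ∞/∞ form), then apply L'Hôpital's rule:
  lim(x→0) 6·x·cot(5x) = 6/5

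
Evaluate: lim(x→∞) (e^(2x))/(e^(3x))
This is an ∞/∞ indeterminate form.

Apply L'Hôpital's rule: differentiate numerator and denominator separately.
  f(x) = e^(2·x)   ⇒   f'(x) = 2·e^(2·x)
  g(x) = e^(3·x)   ⇒   g'(x) = 3·e^(3·x)
  lim(x→∞) f'(x)/g'(x) = lim(x→∞) (2·e^(2·x))/(3·e^(3·x))
  = 0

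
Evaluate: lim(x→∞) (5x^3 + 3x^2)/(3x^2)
This is an ∞/∞ indeterminate form.

Apply L'Hôpital's rule: differentiate numerator and denominator separately.
  f(x) = 5·x^3 + 3·x^2   ⇒   f'(x) = 15·x^2 + 6·x
  g(x) = 3·x^2   ⇒   g'(x) = 6·x
  lim(x→∞) f'(x)/g'(x) = lim(x→∞) (15·x^2 + 6·x)/(6·x)
  = ∞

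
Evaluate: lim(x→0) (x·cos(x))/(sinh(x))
This is a 0/0 indeterminate form.

Apply L'Hôpital's rule: differentiate numerator and denominator separately.
  f(x) = x·cos(x)   ⇒   f'(x) = -x·sin(x) + cos(x)
  g(x) = sinh(x)   ⇒   g'(x) = cosh(x)
  lim(x→0) f'(x)/g'(x) = lim(x→0) (-x·sin(x) + cos(x))/(cosh(x))
  = 1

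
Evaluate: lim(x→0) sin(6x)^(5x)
This is an exponential indeterminate form.

For exponential indeterminate forms, take the natural log:
  Let L = lim(x→0) sin(6x)^(5x)
  Then ln(L) = lim(x→0) [exponent × ln(base)]
  Evaluate using L'Hôpital or standard limits, then exponentiate.
  L = 1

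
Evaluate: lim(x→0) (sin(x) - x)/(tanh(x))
This is a 0/0 indeterminate form.

Apply L'Hôpital's rule: differentiate numerator and denominator separately.
  f(x) = -x + sin(x)   ⇒   f'(x) = cos(x) - 1
  g(x) = tanh(x)   ⇒   g'(x) = 1 - tanh(x)^2
  lim(x→0) f'(x)/g'(x) = lim(x→0) (cos(x) - 1)/(1 - tanh(x)^2)
  = 0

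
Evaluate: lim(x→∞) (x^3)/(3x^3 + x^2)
This is an ∞/∞ indeterminate form.

Apply L'Hôpital's rule: differentiate numerator and denominator separately.
  f(x) = x^3   ⇒   f'(x) = 3·x^2
  g(x) = 3·x^3 + x^2   ⇒   g'(x) = 9·x^2 + 2·x
  lim(x→∞) f'(x)/g'(x) = lim(x→∞) (3·x^2)/(9·x^2 + 2·x)
  = 1/3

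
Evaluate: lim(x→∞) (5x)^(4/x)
This is an exponential indeterminate form.

For exponential indeterminate forms, take the natural log:
  Let L = lim(x→∞) (5x)^(4/x)
  Then ln(L) = lim(x→∞) [exponent × ln(base)]
  Evaluate using L'Hôpital or standard limits, then exponentiate.
  L = 1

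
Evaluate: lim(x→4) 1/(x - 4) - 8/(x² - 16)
This is an ∞-∞ indeterminate form.

Combine fractions or rationalize to convert ∞-∞ to 0/0 form:
  lim(x→4) 1/(x - 4) - 8/(x² - 16) = 1/8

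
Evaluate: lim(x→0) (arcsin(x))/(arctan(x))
This is a 0/0 indeterminate form.

Apply L'Hôpital's rule: differentiate numerator and denominator separately.
  f(x) = asin(x)   ⇒   f'(x) = 1/sqrt(1 - x^2)
  g(x) = atan(x)   ⇒   g'(x) = 1/(x^2 + 1)
  lim(x→0) f'(x)/g'(x) = lim(x→0) (1/sqrt(1 - x^2))/(1/(x^2 + 1))
  = 1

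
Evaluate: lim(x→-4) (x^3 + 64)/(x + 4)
This is a standard limit.

Factor or rationalize the expression:
  lim(x→-4) (x^3 + 64)/(x + 4) = 48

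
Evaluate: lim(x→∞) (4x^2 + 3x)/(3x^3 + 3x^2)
This is an ∞/∞ indeterminate form.

Apply L'Hôpital's rule: differentiate numerator and denominator separately.
  f(x) = 4·x^2 + 3·x   ⇒   f'(x) = 8·x + 3
  g(x) = 3·x^3 + 3·x^2   ⇒   g'(x) = 9·x^2 + 6·x
  lim(x→∞) f'(x)/g'(x) = lim(x→∞) (8·x + 3)/(9·x^2 + 6·x)
  = 0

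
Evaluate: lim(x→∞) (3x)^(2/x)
This is an exponential indeterminate form.

For exponential indeterminate forms, take the natural log:
  Let L = lim(x→∞) (3x)^(2/x)
  Then ln(L) = lim(x→∞) [exponent × ln(base)]
  Evaluate using L'Hôpital or standard limits, then exponentiate.
  L = 1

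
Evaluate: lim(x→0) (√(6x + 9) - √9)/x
This is a standard limit.

Factor or rationalize the expression:
  lim(x→0) (√(6x + 9) - √9)/x = 1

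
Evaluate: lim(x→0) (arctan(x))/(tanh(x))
This is a 0/0 indeterminate form.

Apply L'Hôpital's rule: differentiate numerator and denominator separately.
  f(x) = atan(x)   ⇒   f'(x) = 1/(x^2 + 1)
  g(x) = tanh(x)   ⇒   g'(x) = 1 - tanh(x)^2
  lim(x→0) f'(x)/g'(x) = lim(x→0) (1/(x^2 + 1))/(1 - tanh(x)^2)
  = 1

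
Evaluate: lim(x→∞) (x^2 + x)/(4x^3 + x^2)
This is an ∞/∞ indeterminate form.

Apply L'Hôpital's rule: differentiate numerator and denominator separately.
  f(x) = x^2 + x   ⇒   f'(x) = 2·x + 1
  g(x) = 4·x^3 + x^2   ⇒   g'(x) = 12·x^2 + 2·x
  lim(x→∞) f'(x)/g'(x) = lim(x→∞) (2·x + 1)/(12·x^2 + 2·x)
  = 0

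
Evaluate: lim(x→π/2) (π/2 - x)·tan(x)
This is a 0·∞ indeterminate form.

Rewrite 0·∞ as a quotient (0/0 or ∞/∞ form), then apply L'Hôpital's rule:
  lim(x→π/2) (π/2 - x)·tan(x) = 1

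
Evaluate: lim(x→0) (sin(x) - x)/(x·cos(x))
This is a 0/0 indeterminate form.

Apply L'Hôpital's rule: differentiate numerator and denominator separately.
  f(x) = -x + sin(x)   ⇒   f'(x) = cos(x) - 1
  g(x) = x·cos(x)   ⇒   g'(x) = -x·sin(x) + cos(x)
  lim(x→0) f'(x)/g'(x) = lim(x→0) (cos(x) - 1)/(-x·sin(x) + cos(x))
  = 0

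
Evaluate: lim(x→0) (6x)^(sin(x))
This is an exponential indeterminate form.

For exponential indeterminate forms, take the natural log:
  Let L = lim(x→0) (6x)^(sin(x))
  Then ln(L) = lim(x→0) [exponent × ln(base)]
  Evaluate using L'Hôpital or standard limits, then exponentiate.
  L = 1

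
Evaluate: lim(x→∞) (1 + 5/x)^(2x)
This is an exponential indeterminate form.

For exponential indeterminate forms, take the natural log:
  Let L = lim(x→∞) (1 + 5/x)^(2x)
  Then ln(L) = lim(x→∞) [exponent × ln(base)]
  Evaluate using L'Hôpital or standard limits, then exponentiate.
  L = e^(10)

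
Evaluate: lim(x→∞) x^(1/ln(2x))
This is an exponential indeterminate form.

For exponential indeterminate forms, take the natural log:
  Let L = lim(x→∞) x^(1/ln(2x))
  Then ln(L) = lim(x→∞) [exponent × ln(base)]
  Evaluate using L'Hôpital or standard limits, then exponentiate.
  L = e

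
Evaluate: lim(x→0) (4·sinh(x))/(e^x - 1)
This is a 0/0 indeterminate form.

Apply L'Hôpital's rule: differentiate numerator and denominator separately.
  f(x) = 4·sinh(x)   ⇒   f'(x) = 4·cosh(x)
  g(x) = e^(x) - 1   ⇒   g'(x) = e^(x)
  lim(x→0) f'(x)/g'(x) = lim(x→0) (4·cosh(x))/(e^(x))
  = 4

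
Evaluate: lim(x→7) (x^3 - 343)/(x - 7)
This is a standard limit.

Factor or rationalize the expression:
  lim(x→7) (x^3 - 343)/(x - 7) = 147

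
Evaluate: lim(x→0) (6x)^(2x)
This is an exponential indeterminate form.

For exponential indeterminate forms, take the natural log:
  Let L = lim(x→0) (6x)^(2x)
  Then ln(L) = lim(x→0) [exponent × ln(base)]
  Evaluate using L'Hôpital or standard limits, then exponentiate.
  L = 1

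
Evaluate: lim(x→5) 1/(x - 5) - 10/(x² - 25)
This is an ∞-∞ indeterminate form.

Combine fractions or rationalize to convert ∞-∞ to 0/0 form:
  lim(x→5) 1/(x - 5) - 10/(x² - 25) = 1/10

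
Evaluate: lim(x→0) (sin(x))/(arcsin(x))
This is a 0/0 indeterminate form.

Apply L'Hôpital's rule: differentiate numerator and denominator separately.
  f(x) = sin(x)   ⇒   f'(x) = cos(x)
  g(x) = asin(x)   ⇒   g'(x) = 1/sqrt(1 - x^2)
  lim(x→0) f'(x)/g'(x) = lim(x→0) (cos(x))/(1/sqrt(1 - x^2))
  = 1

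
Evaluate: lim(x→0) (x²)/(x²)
This is a 0/0 indeterminate form.

Apply L'Hôpital's rule: differentiate numerator and denominator separately.
  f(x) = x^2   ⇒   f'(x) = 2·x
  g(x) = x^2   ⇒   g'(x) = 2·x
  lim(x→0) f'(x)/g'(x) = lim(x→0) (2·x)/(2·x)
  = 1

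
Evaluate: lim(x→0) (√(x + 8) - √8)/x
This is a standard limit.

Factor or rationalize the expression:
  lim(x→0) (√(x + 8) - √8)/x = sqrt(2)/8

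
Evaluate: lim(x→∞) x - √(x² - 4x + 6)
This is an ∞-∞ indeterminate form.

Combine fractions or rationalize to convert ∞-∞ to 0/0 form:
  lim(x→∞) x - √(x² - 4x + 6) = 2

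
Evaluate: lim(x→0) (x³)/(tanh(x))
This is a 0/0 indeterminate form.

Apply L'Hôpital's rule: differentiate numerator and denominator separately.
  f(x) = x^3   ⇒   f'(x) = 3·x^2
  g(x) = tanh(x)   ⇒   g'(x) = 1 - tanh(x)^2
  lim(x→0) f'(x)/g'(x) = lim(x→0) (3·x^2)/(1 - tanh(x)^2)
  = 0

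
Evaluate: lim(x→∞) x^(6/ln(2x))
This is an exponential indeterminate form.

For exponential indeterminate forms, take the natural log:
  Let L = lim(x→∞) x^(6/ln(2x))
  Then ln(L) = lim(x→∞) [exponent × ln(base)]
  Evaluate using L'Hôpital or standard limits, then exponentiate.
  L = e^(6)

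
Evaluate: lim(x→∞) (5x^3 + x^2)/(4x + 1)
This is an ∞/∞ indeterminate form.

Apply L'Hôpital's rule: differentiate numerator and denominator separately.
  f(x) = 5·x^3 + x^2   ⇒   f'(x) = 15·x^2 + 2·x
  g(x) = 4·x + 1   ⇒   g'(x) = 4
  lim(x→∞) f'(x)/g'(x) = lim(x→∞) (15·x^2 + 2·x)/(4)
  = ∞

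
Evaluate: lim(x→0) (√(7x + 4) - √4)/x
This is a standard limit.

Factor or rationalize the expression:
  lim(x→0) (√(7x + 4) - √4)/x = 7/4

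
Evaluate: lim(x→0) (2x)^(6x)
This is an exponential indeterminate form.

For exponential indeterminate forms, take the natural log:
  Let L = lim(x→0) (2x)^(6x)
  Then ln(L) = lim(x→0) [exponent × ln(base)]
  Evaluate using L'Hôpital or standard limits, then exponentiate.
  L = 1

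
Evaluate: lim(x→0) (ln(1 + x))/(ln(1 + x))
This is a 0/0 indeterminate form.

Apply L'Hôpital's rule: differentiate numerator and denominator separately.
  f(x) = ln(x + 1)   ⇒   f'(x) = 1/(x + 1)
  g(x) = ln(x + 1)   ⇒   g'(x) = 1/(x + 1)
  lim(x→0) f'(x)/g'(x) = lim(x→0) (1/(x + 1))/(1/(x + 1))
  = 1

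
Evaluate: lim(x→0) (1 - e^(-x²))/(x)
This is a 0/0 indeterminate form.

Apply L'Hôpital's rule: differentiate numerator and denominator separately.
  f(x) = 1 - e^(-x^2)   ⇒   f'(x) = 2·x·e^(-x^2)
  g(x) = x   ⇒   g'(x) = 1
  lim(x→0) f'(x)/g'(x) = lim(x→0) (2·x·e^(-x^2))/(1)
  = 0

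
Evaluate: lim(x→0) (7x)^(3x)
This is an exponential indeterminate form.

For exponential indeterminate forms, take the natural log:
  Let L = lim(x→0) (7x)^(3x)
  Then ln(L) = lim(x→0) [exponent × ln(base)]
  Evaluate using L'Hôpital or standard limits, then exponentiate.
  L = 1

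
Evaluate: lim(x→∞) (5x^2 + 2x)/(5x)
This is an ∞/∞ indeterminate form.

Apply L'Hôpital's rule: differentiate numerator and denominator separately.
  f(x) = 5·x^2 + 2·x   ⇒   f'(x) = 10·x + 2
  g(x) = 5·x   ⇒   g'(x) = 5
  lim(x→∞) f'(x)/g'(x) = lim(x→∞) (10·x + 2)/(5)
  = ∞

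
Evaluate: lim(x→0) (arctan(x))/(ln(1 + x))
This is a 0/0 indeterminate form.

Apply L'Hôpital's rule: differentiate numerator and denominator separately.
  f(x) = atan(x)   ⇒   f'(x) = 1/(x^2 + 1)
  g(x) = ln(x + 1)   ⇒   g'(x) = 1/(x + 1)
  lim(x→0) f'(x)/g'(x) = lim(x→0) (1/(x^2 + 1))/(1/(x + 1))
  = 1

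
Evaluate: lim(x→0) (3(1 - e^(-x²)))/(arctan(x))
This is a 0/0 indeterminate form.

Apply L'Hôpital's rule: differentiate numerator and denominator separately.
  f(x) = 3 - 3·e^(-x^2)   ⇒   f'(x) = 6·x·e^(-x^2)
  g(x) = atan(x)   ⇒   g'(x) = 1/(x^2 + 1)
  lim(x→0) f'(x)/g'(x) = lim(x→0) (6·x·e^(-x^2))/(1/(x^2 + 1))
  = 0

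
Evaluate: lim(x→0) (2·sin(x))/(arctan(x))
This is a 0/0 indeterminate form.

Apply L'Hôpital's rule: differentiate numerator and denominator separately.
  f(x) = 2·sin(x)   ⇒   f'(x) = 2·cos(x)
  g(x) = atan(x)   ⇒   g'(x) = 1/(x^2 + 1)
  lim(x→0) f'(x)/g'(x) = lim(x→0) (2·cos(x))/(1/(x^2 + 1))
  = 2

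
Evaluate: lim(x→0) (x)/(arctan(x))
This is a 0/0 indeterminate form.

Apply L'Hôpital's rule: differentiate numerator and denominator separately.
  f(x) = x   ⇒   f'(x) = 1
  g(x) = atan(x)   ⇒   g'(x) = 1/(x^2 + 1)
  lim(x→0) f'(x)/g'(x) = lim(x→0) (1)/(1/(x^2 + 1))
  = 1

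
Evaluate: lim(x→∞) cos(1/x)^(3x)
This is an exponential indeterminate form.

For exponential indeterminate forms, take the natural log:
  Let L = lim(x→∞) cos(1/x)^(3x)
  Then ln(L) = lim(x→∞) [exponent × ln(base)]
  Evaluate using L'Hôpital or standard limits, then exponentiate.
  L = 1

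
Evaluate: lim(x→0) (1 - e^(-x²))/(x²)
This is a 0/0 indeterminate form.

Apply L'Hôpital's rule: differentiate numerator and denominator separately.
  f(x) = 1 - e^(-x^2)   ⇒   f'(x) = 2·x·e^(-x^2)
  g(x) = x^2   ⇒   g'(x) = 2·x
  lim(x→0) f'(x)/g'(x) = lim(x→0) (2·x·e^(-x^2))/(2·x)
  = 1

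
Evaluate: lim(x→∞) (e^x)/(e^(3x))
This is an ∞/∞ indeterminate form.

Apply L'Hôpital's rule: differentiate numerator and denominator separately.
  f(x) = e^(x)   ⇒   f'(x) = e^(x)
  g(x) = e^(3·x)   ⇒   g'(x) = 3·e^(3·x)
  lim(x→∞) f'(x)/g'(x) = lim(x→∞) (e^(x))/(3·e^(3·x))
  = 0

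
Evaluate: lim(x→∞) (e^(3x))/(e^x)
This is an ∞/∞ indeterminate form.

Apply L'Hôpital's rule: differentiate numerator and denominator separately.
  f(x) = e^(3·x)   ⇒   f'(x) = 3·e^(3·x)
  g(x) = e^(x)   ⇒   g'(x) = e^(x)
  lim(x→∞) f'(x)/g'(x) = lim(x→∞) (3·e^(3·x))/(e^(x))
  = ∞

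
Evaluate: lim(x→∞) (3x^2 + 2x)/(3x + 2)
This is an ∞/∞ indeterminate form.

Apply L'Hôpital's rule: differentiate numerator and denominator separately.
  f(x) = 3·x^2 + 2·x   ⇒   f'(x) = 6·x + 2
  g(x) = 3·x + 2   ⇒   g'(x) = 3
  lim(x→∞) f'(x)/g'(x) = lim(x→∞) (6·x + 2)/(3)
  = ∞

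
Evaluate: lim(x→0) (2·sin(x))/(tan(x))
This is a 0/0 indeterminate form.

Apply L'Hôpital's rule: differentiate numerator and denominator separately.
  f(x) = 2·sin(x)   ⇒   f'(x) = 2·cos(x)
  g(x) = tan(x)   ⇒   g'(x) = tan(x)^2 + 1
  lim(x→0) f'(x)/g'(x) = lim(x→0) (2·cos(x))/(tan(x)^2 + 1)
  = 2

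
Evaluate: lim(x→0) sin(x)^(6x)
This is an exponential indeterminate form.

For exponential indeterminate forms, take the natural log:
  Let L = lim(x→0) sin(x)^(6x)
  Then ln(L) = lim(x→0) [exponent × ln(base)]
  Evaluate using L'Hôpital or standard limits, then exponentiate.
  L = 1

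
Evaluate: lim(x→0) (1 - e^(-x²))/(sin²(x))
This is a 0/0 indeterminate form.

Apply L'Hôpital's rule: differentiate numerator and denominator separately.
  f(x) = 1 - e^(-x^2)   ⇒   f'(x) = 2·x·e^(-x^2)
  g(x) = sin(x)^2   ⇒   g'(x) = 2·sin(x)·cos(x)
  lim(x→0) f'(x)/g'(x) = lim(x→0) (2·x·e^(-x^2))/(2·sin(x)·cos(x))
  = 1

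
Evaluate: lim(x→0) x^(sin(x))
This is an exponential indeterminate form.

For exponential indeterminate forms, take the natural log:
  Let L = lim(x→0) x^(sin(x))
  Then ln(L) = lim(x→0) [exponent × ln(base)]
  Evaluate using L'Hôpital or standard limits, then exponentiate.
  L = 1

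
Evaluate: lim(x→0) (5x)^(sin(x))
This is an exponential indeterminate form.

For exponential indeterminate forms, take the natural log:
  Let L = lim(x→0) (5x)^(sin(x))
  Then ln(L) = lim(x→0) [exponent × ln(base)]
  Evaluate using L'Hôpital or standard limits, then exponentiate.
  L = 1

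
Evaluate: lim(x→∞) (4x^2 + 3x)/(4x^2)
This is an ∞/∞ indeterminate form.

Apply L'Hôpital's rule: differentiate numerator and denominator separately.
  f(x) = 4·x^2 + 3·x   ⇒   f'(x) = 8·x + 3
  g(x) = 4·x^2   ⇒   g'(x) = 8·x
  lim(x→∞) f'(x)/g'(x) = lim(x→∞) (8·x + 3)/(8·x)
  = 1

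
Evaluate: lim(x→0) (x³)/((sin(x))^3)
This is a 0/0 indeterminate form.

Apply L'Hôpital's rule: differentiate numerator and denominator separately.
  f(x) = x^3   ⇒   f'(x) = 3·x^2
  g(x) = sin(x)^3   ⇒   g'(x) = 3·sin(x)^2·cos(x)
  lim(x→0) f'(x)/g'(x) = lim(x→0) (3·x^2)/(3·sin(x)^2·cos(x))
  = 1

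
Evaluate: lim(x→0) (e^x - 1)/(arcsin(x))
This is a 0/0 indeterminate form.

Apply L'Hôpital's rule: differentiate numerator and denominator separately.
  f(x) = e^(x) - 1   ⇒   f'(x) = e^(x)
  g(x) = asin(x)   ⇒   g'(x) = 1/sqrt(1 - x^2)
  lim(x→0) f'(x)/g'(x) = lim(x→0) (e^(x))/(1/sqrt(1 - x^2))
  = 1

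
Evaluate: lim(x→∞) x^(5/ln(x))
This is an exponential indeterminate form.

For exponential indeterminate forms, take the natural log:
  Let L = lim(x→∞) x^(5/ln(x))
  Then ln(L) = lim(x→∞) [exponent × ln(base)]
  Evaluate using L'Hôpital or standard limits, then exponentiate.
  L = e^(5)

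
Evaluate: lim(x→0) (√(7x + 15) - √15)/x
This is a standard limit.

Factor or rationalize the expression:
  lim(x→0) (√(7x + 15) - √15)/x = 7·sqrt(15)/30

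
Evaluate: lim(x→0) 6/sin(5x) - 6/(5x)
This is an ∞-∞ indeterminate form.

Combine fractions or rationalize to convert ∞-∞ to 0/0 form:
  lim(x→0) 6/sin(5x) - 6/(5x) = 0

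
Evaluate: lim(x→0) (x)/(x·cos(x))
This is a 0/0 indeterminate form.

Apply L'Hôpital's rule: differentiate numerator and denominator separately.
  f(x) = x   ⇒   f'(x) = 1
  g(x) = x·cos(x)   ⇒   g'(x) = -x·sin(x) + cos(x)
  lim(x→0) f'(x)/g'(x) = lim(x→0) (1)/(-x·sin(x) + cos(x))
  = 1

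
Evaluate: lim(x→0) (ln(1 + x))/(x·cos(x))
This is a 0/0 indeterminate form.

Apply L'Hôpital's rule: differentiate numerator and denominator separately.
  f(x) = ln(x + 1)   ⇒   f'(x) = 1/(x + 1)
  g(x) = x·cos(x)   ⇒   g'(x) = -x·sin(x) + cos(x)
  lim(x→0) f'(x)/g'(x) = lim(x→0) (1/(x + 1))/(-x·sin(x) + cos(x))
  = 1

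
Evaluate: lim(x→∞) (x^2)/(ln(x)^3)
This is an ∞/∞ indeterminate form.

Apply L'Hôpital's rule: differentiate numerator and denominator separately.
  f(x) = x^2   ⇒   f'(x) = 2·x
  g(x) = ln(x)^3   ⇒   g'(x) = 3·ln(x)^2/x
  lim(x→∞) f'(x)/g'(x) = lim(x→∞) (2·x)/(3·ln(x)^2/x)
  = ∞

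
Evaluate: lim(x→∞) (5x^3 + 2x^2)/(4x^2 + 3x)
This is an ∞/∞ indeterminate form.

Apply L'Hôpital's rule: differentiate numerator and denominator separately.
  f(x) = 5·x^3 + 2·x^2   ⇒   f'(x) = 15·x^2 + 4·x
  g(x) = 4·x^2 + 3·x   ⇒   g'(x) = 8·x + 3
  lim(x→∞) f'(x)/g'(x) = lim(x→∞) (15·x^2 + 4·x)/(8·x + 3)
  = ∞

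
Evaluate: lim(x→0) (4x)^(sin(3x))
This is an exponential indeterminate form.

For exponential indeterminate forms, take the natural log:
  Let L = lim(x→0) (4x)^(sin(3x))
  Then ln(L) = lim(x→0) [exponent × ln(base)]
  Evaluate using L'Hôpital or standard limits, then exponentiate.
  L = 1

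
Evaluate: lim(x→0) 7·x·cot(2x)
This is a 0·∞ indeterminate form.

Rewrite 0·∞ as a quotient (0/0 or ∞/∞ form), then apply L'Hôpital's rule:
  lim(x→0) 7·x·cot(2x) = 7/2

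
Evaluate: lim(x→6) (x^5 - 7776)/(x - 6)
This is a standard limit.

Factor or rationalize the expression:
  lim(x→6) (x^5 - 7776)/(x - 6) = 6480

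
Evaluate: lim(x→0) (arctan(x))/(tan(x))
This is a 0/0 indeterminate form.

Apply L'Hôpital's rule: differentiate numerator and denominator separately.
  f(x) = atan(x)   ⇒   f'(x) = 1/(x^2 + 1)
  g(x) = tan(x)   ⇒   g'(x) = tan(x)^2 + 1
  lim(x→0) f'(x)/g'(x) = lim(x→0) (1/(x^2 + 1))/(tan(x)^2 + 1)
  = 1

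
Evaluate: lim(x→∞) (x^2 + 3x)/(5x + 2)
This is an ∞/∞ indeterminate form.

Apply L'Hôpital's rule: differentiate numerator and denominator separately.
  f(x) = x^2 + 3·x   ⇒   f'(x) = 2·x + 3
  g(x) = 5·x + 2   ⇒   g'(x) = 5
  lim(x→∞) f'(x)/g'(x) = lim(x→∞) (2·x + 3)/(5)
  = ∞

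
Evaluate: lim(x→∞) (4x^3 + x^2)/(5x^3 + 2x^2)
This is an ∞/∞ indeterminate form.

Apply L'Hôpital's rule: differentiate numerator and denominator separately.
  f(x) = 4·x^3 + x^2   ⇒   f'(x) = 12·x^2 + 2·x
  g(x) = 5·x^3 + 2·x^2   ⇒   g'(x) = 15·x^2 + 4·x
  lim(x→∞) f'(x)/g'(x) = lim(x→∞) (12·x^2 + 2·x)/(15·x^2 + 4·x)
  = 4/5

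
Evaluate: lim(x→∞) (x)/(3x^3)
This is an ∞/∞ indeterminate form.

Apply L'Hôpital's rule: differentiate numerator and denominator separately.
  f(x) = x   ⇒   f'(x) = 1
  g(x) = 3·x^3   ⇒   g'(x) = 9·x^2
  lim(x→∞) f'(x)/g'(x) = lim(x→∞) (1)/(9·x^2)
  = 0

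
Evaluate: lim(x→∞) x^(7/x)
This is an exponential indeterminate form.

For exponential indeterminate forms, take the natural log:
  Let L = lim(x→∞) x^(7/x)
  Then ln(L) = lim(x→∞) [exponent × ln(base)]
  Evaluate using L'Hôpital or standard limits, then exponentiate.
  L = 1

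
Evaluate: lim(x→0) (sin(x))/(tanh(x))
This is a 0/0 indeterminate form.

Apply L'Hôpital's rule: differentiate numerator and denominator separately.
  f(x) = sin(x)   ⇒   f'(x) = cos(x)
  g(x) = tanh(x)   ⇒   g'(x) = 1 - tanh(x)^2
  lim(x→0) f'(x)/g'(x) = lim(x→0) (cos(x))/(1 - tanh(x)^2)
  = 1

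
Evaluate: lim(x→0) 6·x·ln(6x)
This is a 0·∞ indeterminate form.

Rewrite 0·∞ as a quotient (0/0 or ∞/∞ form), then apply L'Hôpital's rule:
  lim(x→0) 6·x·ln(6x) = 0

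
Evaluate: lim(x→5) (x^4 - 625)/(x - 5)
This is a standard limit.

Factor or rationalize the expression:
  lim(x→5) (x^4 - 625)/(x - 5) = 500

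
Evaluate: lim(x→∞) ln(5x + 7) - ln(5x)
This is an ∞-∞ indeterminate form.

Combine fractions or rationalize to convert ∞-∞ to 0/0 form:
  lim(x→∞) ln(5x + 7) - ln(5x) = 0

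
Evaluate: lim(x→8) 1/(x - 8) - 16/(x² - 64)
This is an ∞-∞ indeterminate form.

Combine fractions or rationalize to convert ∞-∞ to 0/0 form:
  lim(x→8) 1/(x - 8) - 16/(x² - 64) = 1/16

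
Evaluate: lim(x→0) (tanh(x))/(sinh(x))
This is a 0/0 indeterminate form.

Apply L'Hôpital's rule: differentiate numerator and denominator separately.
  f(x) = tanh(x)   ⇒   f'(x) = 1 - tanh(x)^2
  g(x) = sinh(x)   ⇒   g'(x) = cosh(x)
  lim(x→0) f'(x)/g'(x) = lim(x→0) (1 - tanh(x)^2)/(cosh(x))
  = 1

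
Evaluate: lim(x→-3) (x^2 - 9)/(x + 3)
This is a standard limit.

Factor or rationalize the expression:
  lim(x→-3) (x^2 - 9)/(x + 3) = -6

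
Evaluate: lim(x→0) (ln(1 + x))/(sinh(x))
This is a 0/0 indeterminate form.

Apply L'Hôpital's rule: differentiate numerator and denominator separately.
  f(x) = ln(x + 1)   ⇒   f'(x) = 1/(x + 1)
  g(x) = sinh(x)   ⇒   g'(x) = cosh(x)
  lim(x→0) f'(x)/g'(x) = lim(x→0) (1/(x + 1))/(cosh(x))
  = 1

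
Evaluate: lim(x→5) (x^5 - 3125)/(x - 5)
This is a standard limit.

Factor or rationalize the expression:
  lim(x→5) (x^5 - 3125)/(x - 5) = 3125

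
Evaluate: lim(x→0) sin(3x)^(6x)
This is an exponential indeterminate form.

For exponential indeterminate forms, take the natural log:
  Let L = lim(x→0) sin(3x)^(6x)
  Then ln(L) = lim(x→0) [exponent × ln(base)]
  Evaluate using L'Hôpital or standard limits, then exponentiate.
  L = 1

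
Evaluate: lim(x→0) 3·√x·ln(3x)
This is a 0·∞ indeterminate form.

Rewrite 0·∞ as a quotient (0/0 or ∞/∞ form), then apply L'Hôpital's rule:
  lim(x→0) 3·√x·ln(3x) = 0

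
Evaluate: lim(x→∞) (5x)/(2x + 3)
This is an ∞/∞ indeterminate form.

Apply L'Hôpital's rule: differentiate numerator and denominator separately.
  f(x) = 5·x   ⇒   f'(x) = 5
  g(x) = 2·x + 3   ⇒   g'(x) = 2
  lim(x→∞) f'(x)/g'(x) = lim(x→∞) (5)/(2)
  = 5/2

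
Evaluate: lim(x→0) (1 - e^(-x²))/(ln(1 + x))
This is a 0/0 indeterminate form.

Apply L'Hôpital's rule: differentiate numerator and denominator separately.
  f(x) = 1 - e^(-x^2)   ⇒   f'(x) = 2·x·e^(-x^2)
  g(x) = ln(x + 1)   ⇒   g'(x) = 1/(x + 1)
  lim(x→0) f'(x)/g'(x) = lim(x→0) (2·x·e^(-x^2))/(1/(x + 1))
  = 0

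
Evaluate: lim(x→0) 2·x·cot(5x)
This is a 0·∞ indeterminate form.

Rewrite 0·∞ as a quotient (0/0 or ∞/∞ form), then apply L'Hôpital's rule:
  lim(x→0) 2·x·cot(5x) = 2/5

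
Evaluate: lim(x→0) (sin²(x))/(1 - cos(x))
This is a 0/0 indeterminate form.

Apply L'Hôpital's rule: differentiate numerator and denominator separately.
  f(x) = sin(x)^2   ⇒   f'(x) = 2·sin(x)·cos(x)
  g(x) = 1 - cos(x)   ⇒   g'(x) = sin(x)
  lim(x→0) f'(x)/g'(x) = lim(x→0) (2·sin(x)·cos(x))/(sin(x))
  = 2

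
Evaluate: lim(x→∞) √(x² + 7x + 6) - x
This is an ∞-∞ indeterminate form.

Combine fractions or rationalize to convert ∞-∞ to 0/0 form:
  lim(x→∞) √(x² + 7x + 6) - x = 7/2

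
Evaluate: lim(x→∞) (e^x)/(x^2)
This is an ∞/∞ indeterminate form.

Apply L'Hôpital's rule: differentiate numerator and denominator separately.
  f(x) = e^(x)   ⇒   f'(x) = e^(x)
  g(x) = x^2   ⇒   g'(x) = 2·x
  lim(x→∞) f'(x)/g'(x) = lim(x→∞) (e^(x))/(2·x)
  = ∞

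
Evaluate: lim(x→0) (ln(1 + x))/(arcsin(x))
This is a 0/0 indeterminate form.

Apply L'Hôpital's rule: differentiate numerator and denominator separately.
  f(x) = ln(x + 1)   ⇒   f'(x) = 1/(x + 1)
  g(x) = asin(x)   ⇒   g'(x) = 1/sqrt(1 - x^2)
  lim(x→0) f'(x)/g'(x) = lim(x→0) (1/(x + 1))/(1/sqrt(1 - x^2))
  = 1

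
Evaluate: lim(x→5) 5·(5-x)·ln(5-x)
This is a 0·∞ indeterminate form.

Rewrite 0·∞ as a quotient (0/0 or ∞/∞ form), then apply L'Hôpital's rule:
  lim(x→5) 5·(5-x)·ln(5-x) = 0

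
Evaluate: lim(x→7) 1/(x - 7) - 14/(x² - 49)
This is an ∞-∞ indeterminate form.

Combine fractions or rationalize to convert ∞-∞ to 0/0 form:
  lim(x→7) 1/(x - 7) - 14/(x² - 49) = 1/14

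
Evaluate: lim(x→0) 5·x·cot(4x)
This is a 0·∞ indeterminate form.

Rewrite 0·∞ as a quotient (0/0 or ∞/∞ form), then apply L'Hôpital's rule:
  lim(x→0) 5·x·cot(4x) = 5/4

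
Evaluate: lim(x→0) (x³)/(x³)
This is a 0/0 indeterminate form.

Apply L'Hôpital's rule: differentiate numerator and denominator separately.
  f(x) = x^3   ⇒   f'(x) = 3·x^2
  g(x) = x^3   ⇒   g'(x) = 3·x^2
  lim(x→0) f'(x)/g'(x) = lim(x→0) (3·x^2)/(3·x^2)
  = 1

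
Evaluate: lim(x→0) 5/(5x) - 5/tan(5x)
This is an ∞-∞ indeterminate form.

Combine fractions or rationalize to convert ∞-∞ to 0/0 form:
  lim(x→0) 5/(5x) - 5/tan(5x) = 0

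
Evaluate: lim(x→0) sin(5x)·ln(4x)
This is a 0·∞ indeterminate form.

Rewrite 0·∞ as a quotient (0/0 or ∞/∞ form), then apply L'Hôpital's rule:
  lim(x→0) sin(5x)·ln(4x) = 0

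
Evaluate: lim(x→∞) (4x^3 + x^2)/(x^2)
This is an ∞/∞ indeterminate form.

Apply L'Hôpital's rule: differentiate numerator and denominator separately.
  f(x) = 4·x^3 + x^2   ⇒   f'(x) = 12·x^2 + 2·x
  g(x) = x^2   ⇒   g'(x) = 2·x
  lim(x→∞) f'(x)/g'(x) = lim(x→∞) (12·x^2 + 2·x)/(2·x)
  = ∞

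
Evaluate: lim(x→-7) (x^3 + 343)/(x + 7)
This is a standard limit.

Factor or rationalize the expression:
  lim(x→-7) (x^3 + 343)/(x + 7) = 147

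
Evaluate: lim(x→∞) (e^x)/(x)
This is an ∞/∞ indeterminate form.

Apply L'Hôpital's rule: differentiate numerator and denominator separately.
  f(x) = e^(x)   ⇒   f'(x) = e^(x)
  g(x) = x   ⇒   g'(x) = 1
  lim(x→∞) f'(x)/g'(x) = lim(x→∞) (e^(x))/(1)
  = ∞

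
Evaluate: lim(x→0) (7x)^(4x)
This is an exponential indeterminate form.

For exponential indeterminate forms, take the natural log:
  Let L = lim(x→0) (7x)^(4x)
  Then ln(L) = lim(x→0) [exponent × ln(base)]
  Evaluate using L'Hôpital or standard limits, then exponentiate.
  L = 1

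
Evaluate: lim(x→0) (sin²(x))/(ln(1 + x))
This is a 0/0 indeterminate form.

Apply L'Hôpital's rule: differentiate numerator and denominator separately.
  f(x) = sin(x)^2   ⇒   f'(x) = 2·sin(x)·cos(x)
  g(x) = ln(x + 1)   ⇒   g'(x) = 1/(x + 1)
  lim(x→0) f'(x)/g'(x) = lim(x→0) (2·sin(x)·cos(x))/(1/(x + 1))
  = 0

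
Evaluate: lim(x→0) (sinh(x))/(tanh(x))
This is a 0/0 indeterminate form.

Apply L'Hôpital's rule: differentiate numerator and denominator separately.
  f(x) = sinh(x)   ⇒   f'(x) = cosh(x)
  g(x) = tanh(x)   ⇒   g'(x) = 1 - tanh(x)^2
  lim(x→0) f'(x)/g'(x) = lim(x→0) (cosh(x))/(1 - tanh(x)^2)
  = 1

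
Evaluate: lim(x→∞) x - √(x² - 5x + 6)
This is an ∞-∞ indeterminate form.

Combine fractions or rationalize to convert ∞-∞ to 0/0 form:
  lim(x→∞) x - √(x² - 5x + 6) = 5/2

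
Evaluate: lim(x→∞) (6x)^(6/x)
This is an exponential indeterminate form.

For exponential indeterminate forms, take the natural log:
  Let L = lim(x→∞) (6x)^(6/x)
  Then ln(L) = lim(x→∞) [exponent × ln(base)]
  Evaluate using L'Hôpital or standard limits, then exponentiate.
  L = 1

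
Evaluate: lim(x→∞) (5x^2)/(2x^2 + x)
This is an ∞/∞ indeterminate form.

Apply L'Hôpital's rule: differentiate numerator and denominator separately.
  f(x) = 5·x^2   ⇒   f'(x) = 10·x
  g(x) = 2·x^2 + x   ⇒   g'(x) = 4·x + 1
  lim(x→∞) f'(x)/g'(x) = lim(x→∞) (10·x)/(4·x + 1)
  = 5/2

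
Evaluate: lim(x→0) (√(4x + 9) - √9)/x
This is a standard limit.

Factor or rationalize the expression:
  lim(x→0) (√(4x + 9) - √9)/x = 2/3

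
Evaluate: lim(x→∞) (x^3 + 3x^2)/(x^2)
This is an ∞/∞ indeterminate form.

Apply L'Hôpital's rule: differentiate numerator and denominator separately.
  f(x) = x^3 + 3·x^2   ⇒   f'(x) = 3·x^2 + 6·x
  g(x) = x^2   ⇒   g'(x) = 2·x
  lim(x→∞) f'(x)/g'(x) = lim(x→∞) (3·x^2 + 6·x)/(2·x)
  = ∞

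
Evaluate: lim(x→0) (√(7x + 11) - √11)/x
This is a standard limit.

Factor or rationalize the expression:
  lim(x→0) (√(7x + 11) - √11)/x = 7·sqrt(11)/22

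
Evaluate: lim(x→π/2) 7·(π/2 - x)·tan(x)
This is a 0·∞ indeterminate form.

Rewrite 0·∞ as a quotient (0/0 or ∞/∞ form), then apply L'Hôpital's rule:
  lim(x→π/2) 7·(π/2 - x)·tan(x) = 7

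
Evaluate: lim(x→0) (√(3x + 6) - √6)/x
This is a standard limit.

Factor or rationalize the expression:
  lim(x→0) (√(3x + 6) - √6)/x = sqrt(6)/4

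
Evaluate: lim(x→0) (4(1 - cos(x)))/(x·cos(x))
This is a 0/0 indeterminate form.

Apply L'Hôpital's rule: differentiate numerator and denominator separately.
  f(x) = 4 - 4·cos(x)   ⇒   f'(x) = 4·sin(x)
  g(x) = x·cos(x)   ⇒   g'(x) = -x·sin(x) + cos(x)
  lim(x→0) f'(x)/g'(x) = lim(x→0) (4·sin(x))/(-x·sin(x) + cos(x))
  = 0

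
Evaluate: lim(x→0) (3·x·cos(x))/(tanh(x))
This is a 0/0 indeterminate form.

Apply L'Hôpital's rule: differentiate numerator and denominator separately.
  f(x) = 3·x·cos(x)   ⇒   f'(x) = -3·x·sin(x) + 3·cos(x)
  g(x) = tanh(x)   ⇒   g'(x) = 1 - tanh(x)^2
  lim(x→0) f'(x)/g'(x) = lim(x→0) (-3·x·sin(x) + 3·cos(x))/(1 - tanh(x)^2)
  = 3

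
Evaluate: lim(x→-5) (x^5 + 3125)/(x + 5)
This is a standard limit.

Factor or rationalize the expression:
  lim(x→-5) (x^5 + 3125)/(x + 5) = 3125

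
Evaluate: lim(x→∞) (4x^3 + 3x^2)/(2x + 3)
This is an ∞/∞ indeterminate form.

Apply L'Hôpital's rule: differentiate numerator and denominator separately.
  f(x) = 4·x^3 + 3·x^2   ⇒   f'(x) = 12·x^2 + 6·x
  g(x) = 2·x + 3   ⇒   g'(x) = 2
  lim(x→∞) f'(x)/g'(x) = lim(x→∞) (12·x^2 + 6·x)/(2)
  = ∞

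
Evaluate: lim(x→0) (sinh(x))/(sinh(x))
This is a 0/0 indeterminate form.

Apply L'Hôpital's rule: differentiate numerator and denominator separately.
  f(x) = sinh(x)   ⇒   f'(x) = cosh(x)
  g(x) = sinh(x)   ⇒   g'(x) = cosh(x)
  lim(x→0) f'(x)/g'(x) = lim(x→0) (cosh(x))/(cosh(x))
  = 1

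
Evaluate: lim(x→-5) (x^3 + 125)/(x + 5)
This is a standard limit.

Factor or rationalize the expression:
  lim(x→-5) (x^3 + 125)/(x + 5) = 75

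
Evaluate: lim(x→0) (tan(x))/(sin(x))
This is a 0/0 indeterminate form.

Apply L'Hôpital's rule: differentiate numerator and denominator separately.
  f(x) = tan(x)   ⇒   f'(x) = tan(x)^2 + 1
  g(x) = sin(x)   ⇒   g'(x) = cos(x)
  lim(x→0) f'(x)/g'(x) = lim(x→0) (tan(x)^2 + 1)/(cos(x))
  = 1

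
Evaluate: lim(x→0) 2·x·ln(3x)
This is a 0·∞ indeterminate form.

Rewrite 0·∞ as a quotient (0/0 or ∞/∞ form), then apply L'Hôpital's rule:
  lim(x→0) 2·x·ln(3x) = 0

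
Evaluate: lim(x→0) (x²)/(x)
This is a 0/0 indeterminate form.

Apply L'Hôpital's rule: differentiate numerator and denominator separately.
  f(x) = x^2   ⇒   f'(x) = 2·x
  g(x) = x   ⇒   g'(x) = 1
  lim(x→0) f'(x)/g'(x) = lim(x→0) (2·x)/(1)
  = 0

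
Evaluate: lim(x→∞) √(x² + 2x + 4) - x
This is an ∞-∞ indeterminate form.

Combine fractions or rationalize to convert ∞-∞ to 0/0 form:
  lim(x→∞) √(x² + 2x + 4) - x = 1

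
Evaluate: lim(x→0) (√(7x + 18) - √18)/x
This is a standard limit.

Factor or rationalize the expression:
  lim(x→0) (√(7x + 18) - √18)/x = 7·sqrt(2)/12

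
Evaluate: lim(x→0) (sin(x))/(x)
This is a 0/0 indeterminate form.

Apply L'Hôpital's rule: differentiate numerator and denominator separately.
  f(x) = sin(x)   ⇒   f'(x) = cos(x)
  g(x) = x   ⇒   g'(x) = 1
  lim(x→0) f'(x)/g'(x) = lim(x→0) (cos(x))/(1)
  = 1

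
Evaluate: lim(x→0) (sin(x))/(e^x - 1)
This is a 0/0 indeterminate form.

Apply L'Hôpital's rule: differentiate numerator and denominator separately.
  f(x) = sin(x)   ⇒   f'(x) = cos(x)
  g(x) = e^(x) - 1   ⇒   g'(x) = e^(x)
  lim(x→0) f'(x)/g'(x) = lim(x→0) (cos(x))/(e^(x))
  = 1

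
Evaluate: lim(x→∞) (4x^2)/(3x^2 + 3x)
This is an ∞/∞ indeterminate form.

Apply L'Hôpital's rule: differentiate numerator and denominator separately.
  f(x) = 4·x^2   ⇒   f'(x) = 8·x
  g(x) = 3·x^2 + 3·x   ⇒   g'(x) = 6·x + 3
  lim(x→∞) f'(x)/g'(x) = lim(x→∞) (8·x)/(6·x + 3)
  = 4/3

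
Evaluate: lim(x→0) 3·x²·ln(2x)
This is a 0·∞ indeterminate form.

Rewrite 0·∞ as a quotient (0/0 or ∞/∞ form), then apply L'Hôpital's rule:
  lim(x→0) 3·x²·ln(2x) = 0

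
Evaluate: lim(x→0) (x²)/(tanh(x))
This is a 0/0 indeterminate form.

Apply L'Hôpital's rule: differentiate numerator and denominator separately.
  f(x) = x^2   ⇒   f'(x) = 2·x
  g(x) = tanh(x)   ⇒   g'(x) = 1 - tanh(x)^2
  lim(x→0) f'(x)/g'(x) = lim(x→0) (2·x)/(1 - tanh(x)^2)
  = 0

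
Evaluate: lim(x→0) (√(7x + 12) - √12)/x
This is a standard limit.

Factor or rationalize the expression:
  lim(x→0) (√(7x + 12) - √12)/x = 7·sqrt(3)/12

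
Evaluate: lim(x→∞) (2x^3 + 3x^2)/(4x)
This is an ∞/∞ indeterminate form.

Apply L'Hôpital's rule: differentiate numerator and denominator separately.
  f(x) = 2·x^3 + 3·x^2   ⇒   f'(x) = 6·x^2 + 6·x
  g(x) = 4·x   ⇒   g'(x) = 4
  lim(x→∞) f'(x)/g'(x) = lim(x→∞) (6·x^2 + 6·x)/(4)
  = ∞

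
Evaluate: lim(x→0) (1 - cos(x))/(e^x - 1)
This is a 0/0 indeterminate form.

Apply L'Hôpital's rule: differentiate numerator and denominator separately.
  f(x) = 1 - cos(x)   ⇒   f'(x) = sin(x)
  g(x) = e^(x) - 1   ⇒   g'(x) = e^(x)
  lim(x→0) f'(x)/g'(x) = lim(x→0) (sin(x))/(e^(x))
  = 0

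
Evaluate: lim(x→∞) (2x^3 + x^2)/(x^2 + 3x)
This is an ∞/∞ indeterminate form.

Apply L'Hôpital's rule: differentiate numerator and denominator separately.
  f(x) = 2·x^3 + x^2   ⇒   f'(x) = 6·x^2 + 2·x
  g(x) = x^2 + 3·x   ⇒   g'(x) = 2·x + 3
  lim(x→∞) f'(x)/g'(x) = lim(x→∞) (6·x^2 + 2·x)/(2·x + 3)
  = ∞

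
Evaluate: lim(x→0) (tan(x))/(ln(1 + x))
This is a 0/0 indeterminate form.

Apply L'Hôpital's rule: differentiate numerator and denominator separately.
  f(x) = tan(x)   ⇒   f'(x) = tan(x)^2 + 1
  g(x) = ln(x + 1)   ⇒   g'(x) = 1/(x + 1)
  lim(x→0) f'(x)/g'(x) = lim(x→0) (tan(x)^2 + 1)/(1/(x + 1))
  = 1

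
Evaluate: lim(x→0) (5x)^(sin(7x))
This is an exponential indeterminate form.

For exponential indeterminate forms, take the natural log:
  Let L = lim(x→0) (5x)^(sin(7x))
  Then ln(L) = lim(x→0) [exponent × ln(base)]
  Evaluate using L'Hôpital or standard limits, then exponentiate.
  L = 1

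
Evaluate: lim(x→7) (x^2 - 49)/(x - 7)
This is a standard limit.

Factor or rationalize the expression:
  lim(x→7) (x^2 - 49)/(x - 7) = 14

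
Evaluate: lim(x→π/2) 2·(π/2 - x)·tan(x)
This is a 0·∞ indeterminate form.

Rewrite 0·∞ as a quotient (0/0 or ∞/∞ form), then apply L'Hôpital's rule:
  lim(x→π/2) 2·(π/2 - x)·tan(x) = 2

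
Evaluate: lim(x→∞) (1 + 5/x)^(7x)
This is an exponential indeterminate form.

For exponential indeterminate forms, take the natural log:
  Let L = lim(x→∞) (1 + 5/x)^(7x)
  Then ln(L) = lim(x→∞) [exponent × ln(base)]
  Evaluate using L'Hôpital or standard limits, then exponentiate.
  L = e^(35)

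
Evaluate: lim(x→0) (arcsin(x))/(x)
This is a 0/0 indeterminate form.

Apply L'Hôpital's rule: differentiate numerator and denominator separately.
  f(x) = asin(x)   ⇒   f'(x) = 1/sqrt(1 - x^2)
  g(x) = x   ⇒   g'(x) = 1
  lim(x→0) f'(x)/g'(x) = lim(x→0) (1/sqrt(1 - x^2))/(1)
  = 1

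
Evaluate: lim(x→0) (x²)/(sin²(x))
This is a 0/0 indeterminate form.

Apply L'Hôpital's rule: differentiate numerator and denominator separately.
  f(x) = x^2   ⇒   f'(x) = 2·x
  g(x) = sin(x)^2   ⇒   g'(x) = 2·sin(x)·cos(x)
  lim(x→0) f'(x)/g'(x) = lim(x→0) (2·x)/(2·sin(x)·cos(x))
  = 1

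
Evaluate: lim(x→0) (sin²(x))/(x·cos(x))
This is a 0/0 indeterminate form.

Apply L'Hôpital's rule: differentiate numerator and denominator separately.
  f(x) = sin(x)^2   ⇒   f'(x) = 2·sin(x)·cos(x)
  g(x) = x·cos(x)   ⇒   g'(x) = -x·sin(x) + cos(x)
  lim(x→0) f'(x)/g'(x) = lim(x→0) (2·sin(x)·cos(x))/(-x·sin(x) + cos(x))
  = 0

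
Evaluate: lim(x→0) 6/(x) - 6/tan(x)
This is an ∞-∞ indeterminate form.

Combine fractions or rationalize to convert ∞-∞ to 0/0 form:
  lim(x→0) 6/(x) - 6/tan(x) = 0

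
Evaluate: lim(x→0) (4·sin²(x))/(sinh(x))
This is a 0/0 indeterminate form.

Apply L'Hôpital's rule: differentiate numerator and denominator separately.
  f(x) = 4·sin(x)^2   ⇒   f'(x) = 8·sin(x)·cos(x)
  g(x) = sinh(x)   ⇒   g'(x) = cosh(x)
  lim(x→0) f'(x)/g'(x) = lim(x→0) (8·sin(x)·cos(x))/(cosh(x))
  = 0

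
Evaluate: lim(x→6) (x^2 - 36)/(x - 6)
This is a standard limit.

Factor or rationalize the expression:
  lim(x→6) (x^2 - 36)/(x - 6) = 12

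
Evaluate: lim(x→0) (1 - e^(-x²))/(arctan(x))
This is a 0/0 indeterminate form.

Apply L'Hôpital's rule: differentiate numerator and denominator separately.
  f(x) = 1 - e^(-x^2)   ⇒   f'(x) = 2·x·e^(-x^2)
  g(x) = atan(x)   ⇒   g'(x) = 1/(x^2 + 1)
  lim(x→0) f'(x)/g'(x) = lim(x→0) (2·x·e^(-x^2))/(1/(x^2 + 1))
  = 0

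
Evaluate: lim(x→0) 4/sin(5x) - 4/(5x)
This is an ∞-∞ indeterminate form.

Combine fractions or rationalize to convert ∞-∞ to 0/0 form:
  lim(x→0) 4/sin(5x) - 4/(5x) = 0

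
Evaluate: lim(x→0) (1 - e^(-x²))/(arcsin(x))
This is a 0/0 indeterminate form.

Apply L'Hôpital's rule: differentiate numerator and denominator separately.
  f(x) = 1 - e^(-x^2)   ⇒   f'(x) = 2·x·e^(-x^2)
  g(x) = asin(x)   ⇒   g'(x) = 1/sqrt(1 - x^2)
  lim(x→0) f'(x)/g'(x) = lim(x→0) (2·x·e^(-x^2))/(1/sqrt(1 - x^2))
  = 0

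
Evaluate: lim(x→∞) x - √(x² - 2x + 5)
This is an ∞-∞ indeterminate form.

Combine fractions or rationalize to convert ∞-∞ to 0/0 form:
  lim(x→∞) x - √(x² - 2x + 5) = 1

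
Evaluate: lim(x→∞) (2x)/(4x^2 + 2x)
This is an ∞/∞ indeterminate form.

Apply L'Hôpital's rule: differentiate numerator and denominator separately.
  f(x) = 2·x   ⇒   f'(x) = 2
  g(x) = 4·x^2 + 2·x   ⇒   g'(x) = 8·x + 2
  lim(x→∞) f'(x)/g'(x) = lim(x→∞) (2)/(8·x + 2)
  = 0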